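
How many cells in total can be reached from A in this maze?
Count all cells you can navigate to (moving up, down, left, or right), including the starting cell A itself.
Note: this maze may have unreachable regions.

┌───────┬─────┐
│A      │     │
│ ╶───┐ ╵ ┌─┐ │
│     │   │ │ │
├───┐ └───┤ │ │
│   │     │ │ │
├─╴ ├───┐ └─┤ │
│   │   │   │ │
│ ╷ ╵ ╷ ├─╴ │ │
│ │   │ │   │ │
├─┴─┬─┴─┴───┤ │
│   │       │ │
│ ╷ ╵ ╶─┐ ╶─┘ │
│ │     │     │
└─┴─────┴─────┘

Using BFS/flood-fill to find all reachable cells from A:
Maze size: 7 × 7 = 49 total cells
12 cell(s) are walled off and cannot be reached from A.
Reachable cells: 37

Reachable region (· marks reachable cells):

┌───────┬─────┐
│A · · ·│· · ·│
│ ╶───┐ ╵ ┌─┐ │
│· · ·│· ·│ │·│
├───┐ └───┤ │ │
│   │· · ·│ │·│
├─╴ ├───┐ └─┤ │
│   │   │· ·│·│
│ ╷ ╵ ╷ ├─╴ │ │
│ │   │ │· ·│·│
├─┴─┬─┴─┴───┤ │
│· ·│· · · ·│·│
│ ╷ ╵ ╶─┐ ╶─┘ │
│·│· · ·│· · ·│
└─┴─────┴─────┘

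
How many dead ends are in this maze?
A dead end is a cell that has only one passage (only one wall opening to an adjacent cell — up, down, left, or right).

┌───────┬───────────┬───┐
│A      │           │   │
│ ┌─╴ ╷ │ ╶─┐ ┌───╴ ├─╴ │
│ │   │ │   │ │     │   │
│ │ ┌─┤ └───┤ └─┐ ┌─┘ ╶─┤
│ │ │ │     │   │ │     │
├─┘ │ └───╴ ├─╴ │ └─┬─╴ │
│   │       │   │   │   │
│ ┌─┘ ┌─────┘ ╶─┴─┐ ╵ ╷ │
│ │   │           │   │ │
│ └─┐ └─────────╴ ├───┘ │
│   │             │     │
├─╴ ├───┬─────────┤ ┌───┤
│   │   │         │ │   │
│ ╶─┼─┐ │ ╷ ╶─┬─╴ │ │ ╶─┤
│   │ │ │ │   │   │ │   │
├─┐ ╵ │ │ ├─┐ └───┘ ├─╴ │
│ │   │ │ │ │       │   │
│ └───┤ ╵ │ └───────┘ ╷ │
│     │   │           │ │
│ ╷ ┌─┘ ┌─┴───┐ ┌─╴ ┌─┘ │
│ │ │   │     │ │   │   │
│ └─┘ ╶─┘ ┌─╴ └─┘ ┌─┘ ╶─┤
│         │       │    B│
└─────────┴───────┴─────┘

Checking each cell for number of passages:

Dead ends found at positions:
  (0, 10)
  (1, 5)
  (1, 7)
  (2, 0)
  (2, 2)
  (2, 9)
  (4, 1)
  (4, 3)
  (6, 2)
  (6, 11)
  (7, 2)
  (7, 7)
  (8, 0)
  (8, 5)
  (9, 2)
  (10, 1)
  (10, 7)
  (11, 5)
  (11, 9)
  (11, 11)
Total dead ends: 20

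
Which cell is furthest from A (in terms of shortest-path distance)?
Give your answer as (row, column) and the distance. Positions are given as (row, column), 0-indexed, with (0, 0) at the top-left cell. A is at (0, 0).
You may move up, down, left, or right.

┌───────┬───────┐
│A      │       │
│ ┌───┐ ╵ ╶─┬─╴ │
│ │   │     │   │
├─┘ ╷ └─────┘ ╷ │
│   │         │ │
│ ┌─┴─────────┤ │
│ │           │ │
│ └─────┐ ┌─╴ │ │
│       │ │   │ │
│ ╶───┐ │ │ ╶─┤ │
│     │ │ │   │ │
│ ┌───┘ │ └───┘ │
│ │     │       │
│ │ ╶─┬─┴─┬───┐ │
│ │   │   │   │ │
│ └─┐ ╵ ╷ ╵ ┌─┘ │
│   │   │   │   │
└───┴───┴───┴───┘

Computing BFS distances from A to all cells:
Furthest cell: (7, 6)
Distance: 39 steps

Path from A to the furthest cell:

┌───────┬───────┐
│A → → ↓│↱ → → ↓│
│ ┌───┐ ╵ ╶─┬─╴ │
│ │↓ ↰│↳ ↑  │↓ ↲│
├─┘ ╷ └─────┘ ╷ │
│↓ ↲│↑ ← ← ← ↲│ │
│ ┌─┴─────────┤ │
│↓│           │ │
│ └─────┐ ┌─╴ │ │
│↳ → → ↓│ │   │ │
│ ╶───┐ │ │ ╶─┤ │
│     │↓│ │   │ │
│ ┌───┘ │ └───┘ │
│ │↓ ← ↲│       │
│ │ ╶─┬─┴─┬───┐ │
│ │↳ ↓│↱ ↓│↱ B│ │
│ └─┐ ╵ ╷ ╵ ┌─┘ │
│   │↳ ↑│↳ ↑│   │
└───┴───┴───┴───┘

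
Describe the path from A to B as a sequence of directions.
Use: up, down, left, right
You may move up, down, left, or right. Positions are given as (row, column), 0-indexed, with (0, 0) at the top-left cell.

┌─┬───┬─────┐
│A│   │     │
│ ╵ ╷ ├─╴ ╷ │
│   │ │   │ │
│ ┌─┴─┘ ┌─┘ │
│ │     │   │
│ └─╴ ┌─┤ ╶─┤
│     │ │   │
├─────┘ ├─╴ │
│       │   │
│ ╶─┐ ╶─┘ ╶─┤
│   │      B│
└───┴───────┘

Finding the path and converting it to directions:
Path through cells: (0,0) → (1,0) → (2,0) → (3,0) → (3,1) → (3,2) → (2,2) → (2,3) → (1,3) → (1,4) → (0,4) → (0,5) → (1,5) → (2,5) → (2,4) → (3,4) → (3,5) → (4,5) → (4,4) → (5,4) → (5,5)
Directions: down, down, down, right, right, up, right, up, right, up, right, down, down, left, down, right, down, left, down, right

Solution:

┌─┬───┬─────┐
│A│   │  ↱ ↓│
│ ╵ ╷ ├─╴ ╷ │
│↓  │ │↱ ↑│↓│
│ ┌─┴─┘ ┌─┘ │
│↓│  ↱ ↑│↓ ↲│
│ └─╴ ┌─┤ ╶─┤
│↳ → ↑│ │↳ ↓│
├─────┘ ├─╴ │
│       │↓ ↲│
│ ╶─┐ ╶─┘ ╶─┤
│   │    ↳ B│
└───┴───────┘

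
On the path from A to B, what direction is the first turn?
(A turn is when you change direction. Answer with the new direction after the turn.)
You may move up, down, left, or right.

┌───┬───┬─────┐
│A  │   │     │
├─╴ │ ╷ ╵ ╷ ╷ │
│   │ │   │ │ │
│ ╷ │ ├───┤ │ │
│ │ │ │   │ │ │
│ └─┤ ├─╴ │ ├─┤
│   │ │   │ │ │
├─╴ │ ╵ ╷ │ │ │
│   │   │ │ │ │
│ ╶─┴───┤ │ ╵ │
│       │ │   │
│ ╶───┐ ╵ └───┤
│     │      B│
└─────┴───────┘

Directions: right, down, left, down, down, right, down, left, down, right, right, right, down, right, right, right
First turn direction: down

Solution:

┌───┬───┬─────┐
│A ↓│   │     │
├─╴ │ ╷ ╵ ╷ ╷ │
│↓ ↲│ │   │ │ │
│ ╷ │ ├───┤ │ │
│↓│ │ │   │ │ │
│ └─┤ ├─╴ │ ├─┤
│↳ ↓│ │   │ │ │
├─╴ │ ╵ ╷ │ │ │
│↓ ↲│   │ │ │ │
│ ╶─┴───┤ │ ╵ │
│↳ → → ↓│ │   │
│ ╶───┐ ╵ └───┤
│     │↳ → → B│
└─────┴───────┘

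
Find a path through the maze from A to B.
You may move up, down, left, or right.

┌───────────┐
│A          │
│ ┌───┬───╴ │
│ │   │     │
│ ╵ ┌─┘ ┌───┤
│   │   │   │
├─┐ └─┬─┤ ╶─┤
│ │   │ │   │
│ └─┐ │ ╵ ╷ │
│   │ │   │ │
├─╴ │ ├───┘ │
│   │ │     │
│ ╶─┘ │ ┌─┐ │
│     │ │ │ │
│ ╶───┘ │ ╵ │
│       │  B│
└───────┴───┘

Finding the shortest path through the maze:
Path length: 20 steps
Directions: down → down → right → down → right → down → down → down → left → left → down → right → right → right → up → up → right → right → down → down

Solution:

┌───────────┐
│A          │
│ ┌───┬───╴ │
│↓│   │     │
│ ╵ ┌─┘ ┌───┤
│↳ ↓│   │   │
├─┐ └─┬─┤ ╶─┤
│ │↳ ↓│ │   │
│ └─┐ │ ╵ ╷ │
│   │↓│   │ │
├─╴ │ ├───┘ │
│   │↓│↱ → ↓│
│ ╶─┘ │ ┌─┐ │
│↓ ← ↲│↑│ │↓│
│ ╶───┘ │ ╵ │
│↳ → → ↑│  B│
└───────┴───┘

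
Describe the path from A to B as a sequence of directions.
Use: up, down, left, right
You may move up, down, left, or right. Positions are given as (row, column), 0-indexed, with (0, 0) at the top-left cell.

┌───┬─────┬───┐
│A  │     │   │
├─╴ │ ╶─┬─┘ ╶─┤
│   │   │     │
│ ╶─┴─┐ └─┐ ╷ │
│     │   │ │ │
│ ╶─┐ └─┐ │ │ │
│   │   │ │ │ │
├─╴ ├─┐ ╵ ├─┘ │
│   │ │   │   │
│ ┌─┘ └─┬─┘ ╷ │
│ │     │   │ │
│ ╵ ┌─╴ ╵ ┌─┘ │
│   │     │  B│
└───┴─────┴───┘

Finding the path and converting it to directions:
Path through cells: (0,0) → (0,1) → (1,1) → (1,0) → (2,0) → (3,0) → (3,1) → (4,1) → (4,0) → (5,0) → (6,0) → (6,1) → (5,1) → (5,2) → (5,3) → (6,3) → (6,4) → (5,4) → (5,5) → (4,5) → (4,6) → (5,6) → (6,6)
Directions: right, down, left, down, down, right, down, left, down, down, right, up, right, right, down, right, up, right, up, right, down, down

Solution:

┌───┬─────┬───┐
│A ↓│     │   │
├─╴ │ ╶─┬─┘ ╶─┤
│↓ ↲│   │     │
│ ╶─┴─┐ └─┐ ╷ │
│↓    │   │ │ │
│ ╶─┐ └─┐ │ │ │
│↳ ↓│   │ │ │ │
├─╴ ├─┐ ╵ ├─┘ │
│↓ ↲│ │   │↱ ↓│
│ ┌─┘ └─┬─┘ ╷ │
│↓│↱ → ↓│↱ ↑│↓│
│ ╵ ┌─╴ ╵ ┌─┘ │
│↳ ↑│  ↳ ↑│  B│
└───┴─────┴───┘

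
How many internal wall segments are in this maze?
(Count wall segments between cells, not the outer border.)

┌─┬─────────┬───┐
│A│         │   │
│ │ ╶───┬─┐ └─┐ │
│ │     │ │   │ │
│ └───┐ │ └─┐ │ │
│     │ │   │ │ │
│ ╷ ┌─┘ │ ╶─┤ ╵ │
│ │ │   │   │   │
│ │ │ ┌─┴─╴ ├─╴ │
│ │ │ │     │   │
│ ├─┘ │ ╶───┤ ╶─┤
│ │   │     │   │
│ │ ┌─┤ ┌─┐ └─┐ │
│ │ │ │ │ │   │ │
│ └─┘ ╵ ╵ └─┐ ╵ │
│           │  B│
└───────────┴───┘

Counting internal wall segments:
Total internal walls: 49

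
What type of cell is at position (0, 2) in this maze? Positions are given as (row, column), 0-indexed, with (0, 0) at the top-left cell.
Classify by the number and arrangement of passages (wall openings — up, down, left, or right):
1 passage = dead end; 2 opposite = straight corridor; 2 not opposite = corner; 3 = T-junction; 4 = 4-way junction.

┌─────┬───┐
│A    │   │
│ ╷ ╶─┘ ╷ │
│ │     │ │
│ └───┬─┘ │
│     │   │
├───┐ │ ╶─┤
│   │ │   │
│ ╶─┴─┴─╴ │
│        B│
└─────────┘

Checking cell at (0, 2):
Number of passages: 1
Cell type: dead end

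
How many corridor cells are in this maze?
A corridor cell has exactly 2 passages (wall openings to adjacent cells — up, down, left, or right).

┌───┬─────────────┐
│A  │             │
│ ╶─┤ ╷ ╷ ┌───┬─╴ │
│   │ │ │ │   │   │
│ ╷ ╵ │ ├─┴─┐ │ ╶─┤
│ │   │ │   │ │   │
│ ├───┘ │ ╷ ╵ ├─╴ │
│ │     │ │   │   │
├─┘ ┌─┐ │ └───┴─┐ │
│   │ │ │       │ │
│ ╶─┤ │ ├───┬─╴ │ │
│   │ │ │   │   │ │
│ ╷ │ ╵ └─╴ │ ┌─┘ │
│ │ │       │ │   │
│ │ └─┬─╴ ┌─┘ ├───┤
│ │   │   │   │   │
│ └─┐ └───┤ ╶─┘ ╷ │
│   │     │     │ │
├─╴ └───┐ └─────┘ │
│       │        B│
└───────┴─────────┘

Counting cells with exactly 2 passages:
Total corridor cells: 70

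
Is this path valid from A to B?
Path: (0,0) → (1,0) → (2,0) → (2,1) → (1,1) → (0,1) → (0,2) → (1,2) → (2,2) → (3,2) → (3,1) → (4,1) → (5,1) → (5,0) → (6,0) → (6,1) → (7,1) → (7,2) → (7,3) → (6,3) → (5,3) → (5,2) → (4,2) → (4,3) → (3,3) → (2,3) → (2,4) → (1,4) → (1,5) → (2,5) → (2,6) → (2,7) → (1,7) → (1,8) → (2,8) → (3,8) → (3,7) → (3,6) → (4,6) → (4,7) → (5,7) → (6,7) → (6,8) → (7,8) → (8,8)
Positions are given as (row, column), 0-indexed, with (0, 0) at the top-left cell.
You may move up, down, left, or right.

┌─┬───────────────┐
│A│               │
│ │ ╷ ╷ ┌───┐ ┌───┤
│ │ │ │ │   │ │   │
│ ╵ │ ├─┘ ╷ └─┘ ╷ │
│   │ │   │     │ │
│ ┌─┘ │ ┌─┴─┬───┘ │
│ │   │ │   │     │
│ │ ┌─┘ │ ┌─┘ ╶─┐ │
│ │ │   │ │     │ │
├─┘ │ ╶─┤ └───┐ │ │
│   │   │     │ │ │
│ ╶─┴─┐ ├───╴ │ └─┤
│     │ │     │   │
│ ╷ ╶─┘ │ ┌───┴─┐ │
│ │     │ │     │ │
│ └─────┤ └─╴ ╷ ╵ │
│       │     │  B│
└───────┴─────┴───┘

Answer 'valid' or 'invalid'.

Checking path validity:
Result: All consecutive moves are passable.

valid

Correct solution:

┌─┬───────────────┐
│A│↱ ↓            │
│ │ ╷ ╷ ┌───┐ ┌───┤
│↓│↑│↓│ │↱ ↓│ │↱ ↓│
│ ╵ │ ├─┘ ╷ └─┘ ╷ │
│↳ ↑│↓│↱ ↑│↳ → ↑│↓│
│ ┌─┘ │ ┌─┴─┬───┘ │
│ │↓ ↲│↑│   │↓ ← ↲│
│ │ ┌─┘ │ ┌─┘ ╶─┐ │
│ │↓│↱ ↑│ │  ↳ ↓│ │
├─┘ │ ╶─┤ └───┐ │ │
│↓ ↲│↑ ↰│     │↓│ │
│ ╶─┴─┐ ├───╴ │ └─┤
│↳ ↓  │↑│     │↳ ↓│
│ ╷ ╶─┘ │ ┌───┴─┐ │
│ │↳ → ↑│ │     │↓│
│ └─────┤ └─╴ ╷ ╵ │
│       │     │  B│
└───────┴─────┴───┘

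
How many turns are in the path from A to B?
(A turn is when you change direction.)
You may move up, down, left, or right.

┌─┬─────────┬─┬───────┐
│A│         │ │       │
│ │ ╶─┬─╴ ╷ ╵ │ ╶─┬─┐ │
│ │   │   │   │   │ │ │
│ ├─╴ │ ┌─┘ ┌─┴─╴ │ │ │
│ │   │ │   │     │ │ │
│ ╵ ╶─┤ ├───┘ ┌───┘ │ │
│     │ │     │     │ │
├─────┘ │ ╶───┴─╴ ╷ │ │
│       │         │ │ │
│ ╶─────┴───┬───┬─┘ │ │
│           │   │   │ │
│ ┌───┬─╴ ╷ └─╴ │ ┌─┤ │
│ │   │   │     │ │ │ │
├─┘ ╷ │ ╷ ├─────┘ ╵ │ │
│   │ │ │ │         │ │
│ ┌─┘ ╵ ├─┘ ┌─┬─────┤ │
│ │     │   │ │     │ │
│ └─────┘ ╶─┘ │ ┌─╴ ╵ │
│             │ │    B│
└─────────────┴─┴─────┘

Directions: down, down, down, right, up, right, up, left, up, right, right, right, down, left, down, down, down, left, left, left, down, right, right, right, right, down, left, down, down, left, up, up, left, down, left, down, down, right, right, right, right, up, right, up, right, right, right, up, up, right, up, up, left, down, left, left, left, left, up, right, right, up, right, right, up, left, up, right, right, right, down, down, down, down, down, down, down, down, down
Number of turns: 42

Solution:

┌─┬─────────┬─┬───────┐
│A│↱ → → ↓  │ │↱ → → ↓│
│ │ ╶─┬─╴ ╷ ╵ │ ╶─┬─┐ │
│↓│↑ ↰│↓ ↲│   │↑ ↰│ │↓│
│ ├─╴ │ ┌─┘ ┌─┴─╴ │ │ │
│↓│↱ ↑│↓│   │↱ → ↑│ │↓│
│ ╵ ╶─┤ ├───┘ ┌───┘ │ │
│↳ ↑  │↓│↱ → ↑│  ↓ ↰│↓│
├─────┘ │ ╶───┴─╴ ╷ │ │
│↓ ← ← ↲│↑ ← ← ← ↲│↑│↓│
│ ╶─────┴───┬───┬─┘ │ │
│↳ → → → ↓  │   │↱ ↑│↓│
│ ┌───┬─╴ ╷ └─╴ │ ┌─┤ │
│ │↓ ↰│↓ ↲│     │↑│ │↓│
├─┘ ╷ │ ╷ ├─────┘ ╵ │ │
│↓ ↲│↑│↓│ │↱ → → ↑  │↓│
│ ┌─┘ ╵ ├─┘ ┌─┬─────┤ │
│↓│  ↑ ↲│↱ ↑│ │     │↓│
│ └─────┘ ╶─┘ │ ┌─╴ ╵ │
│↳ → → → ↑    │ │    B│
└─────────────┴─┴─────┘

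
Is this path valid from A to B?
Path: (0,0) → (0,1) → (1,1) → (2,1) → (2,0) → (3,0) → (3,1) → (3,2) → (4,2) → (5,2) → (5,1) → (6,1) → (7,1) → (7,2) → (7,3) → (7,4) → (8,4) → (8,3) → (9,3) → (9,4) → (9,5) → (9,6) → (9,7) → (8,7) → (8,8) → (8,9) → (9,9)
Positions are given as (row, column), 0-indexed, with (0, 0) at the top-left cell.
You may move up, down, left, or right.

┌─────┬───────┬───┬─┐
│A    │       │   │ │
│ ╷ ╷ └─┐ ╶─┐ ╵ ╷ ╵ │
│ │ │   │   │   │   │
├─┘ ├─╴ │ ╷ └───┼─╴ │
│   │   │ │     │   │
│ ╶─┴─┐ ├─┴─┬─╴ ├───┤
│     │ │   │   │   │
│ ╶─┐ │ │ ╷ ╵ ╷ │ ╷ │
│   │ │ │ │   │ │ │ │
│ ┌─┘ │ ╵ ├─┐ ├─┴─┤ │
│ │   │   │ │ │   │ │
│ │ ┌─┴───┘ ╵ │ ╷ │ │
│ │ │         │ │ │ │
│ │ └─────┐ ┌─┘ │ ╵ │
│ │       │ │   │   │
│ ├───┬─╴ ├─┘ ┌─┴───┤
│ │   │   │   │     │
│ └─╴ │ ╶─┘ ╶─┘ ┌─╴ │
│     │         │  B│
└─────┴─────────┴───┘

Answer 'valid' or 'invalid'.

Checking path validity:
Result: All consecutive moves are passable.

valid

Correct solution:

┌─────┬───────┬───┬─┐
│A ↓  │       │   │ │
│ ╷ ╷ └─┐ ╶─┐ ╵ ╷ ╵ │
│ │↓│   │   │   │   │
├─┘ ├─╴ │ ╷ └───┼─╴ │
│↓ ↲│   │ │     │   │
│ ╶─┴─┐ ├─┴─┬─╴ ├───┤
│↳ → ↓│ │   │   │   │
│ ╶─┐ │ │ ╷ ╵ ╷ │ ╷ │
│   │↓│ │ │   │ │ │ │
│ ┌─┘ │ ╵ ├─┐ ├─┴─┤ │
│ │↓ ↲│   │ │ │   │ │
│ │ ┌─┴───┘ ╵ │ ╷ │ │
│ │↓│         │ │ │ │
│ │ └─────┐ ┌─┘ │ ╵ │
│ │↳ → → ↓│ │   │   │
│ ├───┬─╴ ├─┘ ┌─┴───┤
│ │   │↓ ↲│   │↱ → ↓│
│ └─╴ │ ╶─┘ ╶─┘ ┌─╴ │
│     │↳ → → → ↑│  B│
└─────┴─────────┴───┘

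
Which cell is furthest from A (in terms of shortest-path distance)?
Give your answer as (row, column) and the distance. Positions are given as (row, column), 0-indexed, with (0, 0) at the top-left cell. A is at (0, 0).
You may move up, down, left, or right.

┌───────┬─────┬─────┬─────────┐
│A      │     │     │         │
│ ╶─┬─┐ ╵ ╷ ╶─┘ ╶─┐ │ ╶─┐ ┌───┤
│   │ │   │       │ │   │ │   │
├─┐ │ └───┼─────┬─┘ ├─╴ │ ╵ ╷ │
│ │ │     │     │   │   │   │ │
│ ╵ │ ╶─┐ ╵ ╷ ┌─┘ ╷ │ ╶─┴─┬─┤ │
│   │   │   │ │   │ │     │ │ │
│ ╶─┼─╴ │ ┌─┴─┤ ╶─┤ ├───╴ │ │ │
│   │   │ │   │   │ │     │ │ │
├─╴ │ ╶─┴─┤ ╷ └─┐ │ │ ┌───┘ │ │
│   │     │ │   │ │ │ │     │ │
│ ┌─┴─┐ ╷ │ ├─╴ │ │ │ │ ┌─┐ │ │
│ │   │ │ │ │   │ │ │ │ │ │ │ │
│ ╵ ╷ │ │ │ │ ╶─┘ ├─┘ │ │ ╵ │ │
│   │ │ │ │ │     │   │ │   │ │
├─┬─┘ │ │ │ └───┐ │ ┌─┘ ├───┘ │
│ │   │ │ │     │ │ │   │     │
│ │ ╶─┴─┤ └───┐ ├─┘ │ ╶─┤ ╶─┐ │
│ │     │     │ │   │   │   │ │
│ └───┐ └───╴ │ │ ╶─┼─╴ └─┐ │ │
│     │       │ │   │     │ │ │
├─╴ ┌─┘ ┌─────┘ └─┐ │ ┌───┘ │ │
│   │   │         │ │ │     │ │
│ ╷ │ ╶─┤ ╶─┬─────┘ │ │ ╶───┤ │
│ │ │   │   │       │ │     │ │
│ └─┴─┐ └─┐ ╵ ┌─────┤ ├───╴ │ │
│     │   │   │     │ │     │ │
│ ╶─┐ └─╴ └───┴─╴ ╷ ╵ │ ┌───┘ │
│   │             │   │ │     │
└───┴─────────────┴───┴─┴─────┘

Computing BFS distances from A to all cells:
Furthest cell: (14, 11)
Distance: 101 steps

Path from A to the furthest cell:

┌───────┬─────┬─────┬─────────┐
│A → → ↓│↱ ↓  │↱ → ↓│↱ → ↓    │
│ ╶─┬─┐ ╵ ╷ ╶─┘ ╶─┐ │ ╶─┐ ┌───┤
│   │ │↳ ↑│↳ → ↑  │↓│↑ ↰│↓│↱ ↓│
├─┐ │ └───┼─────┬─┘ ├─╴ │ ╵ ╷ │
│ │ │     │     │↓ ↲│↱ ↑│↳ ↑│↓│
│ ╵ │ ╶─┐ ╵ ╷ ┌─┘ ╷ │ ╶─┴─┬─┤ │
│   │   │   │ │↓ ↲│ │↑ ← ↰│ │↓│
│ ╶─┼─╴ │ ┌─┴─┤ ╶─┤ ├───╴ │ │ │
│   │   │ │↓ ↰│↳ ↓│ │↱ → ↑│ │↓│
├─╴ │ ╶─┴─┤ ╷ └─┐ │ │ ┌───┘ │ │
│   │     │↓│↑ ↰│↓│ │↑│     │↓│
│ ┌─┴─┐ ╷ │ ├─╴ │ │ │ │ ┌─┐ │ │
│ │   │ │ │↓│↱ ↑│↓│ │↑│ │ │ │↓│
│ ╵ ╷ │ │ │ │ ╶─┘ ├─┘ │ │ ╵ │ │
│   │ │ │ │↓│↑ ← ↲│↱ ↑│ │   │↓│
├─┬─┘ │ │ │ └───┐ │ ┌─┘ ├───┘ │
│ │   │ │ │↳ → ↓│ │↑│   │↓ ← ↲│
│ │ ╶─┴─┤ └───┐ ├─┘ │ ╶─┤ ╶─┐ │
│ │     │     │↓│↱ ↑│   │↳ ↓│ │
│ └───┐ └───╴ │ │ ╶─┼─╴ └─┐ │ │
│     │       │↓│↑ ↰│     │↓│ │
├─╴ ┌─┘ ┌─────┘ └─┐ │ ┌───┘ │ │
│   │   │↓ ← ← ↲  │↑│ │↓ ← ↲│ │
│ ╷ │ ╶─┤ ╶─┬─────┘ │ │ ╶───┤ │
│ │ │   │↳ ↓│↱ → → ↑│ │↳ → ↓│ │
│ └─┴─┐ └─┐ ╵ ┌─────┤ ├───╴ │ │
│     │   │↳ ↑│     │ │↓ ← ↲│ │
│ ╶─┐ └─╴ └───┴─╴ ╷ ╵ │ ┌───┘ │
│   │             │   │B│     │
└───┴─────────────┴───┴─┴─────┘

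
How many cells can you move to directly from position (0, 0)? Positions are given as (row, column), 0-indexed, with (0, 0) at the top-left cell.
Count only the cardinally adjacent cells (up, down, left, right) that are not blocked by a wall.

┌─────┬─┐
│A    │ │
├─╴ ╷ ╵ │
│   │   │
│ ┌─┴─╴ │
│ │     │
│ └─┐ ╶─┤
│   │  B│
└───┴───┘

Checking passable neighbors of (0, 0):
Neighbors: (0, 1)
Count: 1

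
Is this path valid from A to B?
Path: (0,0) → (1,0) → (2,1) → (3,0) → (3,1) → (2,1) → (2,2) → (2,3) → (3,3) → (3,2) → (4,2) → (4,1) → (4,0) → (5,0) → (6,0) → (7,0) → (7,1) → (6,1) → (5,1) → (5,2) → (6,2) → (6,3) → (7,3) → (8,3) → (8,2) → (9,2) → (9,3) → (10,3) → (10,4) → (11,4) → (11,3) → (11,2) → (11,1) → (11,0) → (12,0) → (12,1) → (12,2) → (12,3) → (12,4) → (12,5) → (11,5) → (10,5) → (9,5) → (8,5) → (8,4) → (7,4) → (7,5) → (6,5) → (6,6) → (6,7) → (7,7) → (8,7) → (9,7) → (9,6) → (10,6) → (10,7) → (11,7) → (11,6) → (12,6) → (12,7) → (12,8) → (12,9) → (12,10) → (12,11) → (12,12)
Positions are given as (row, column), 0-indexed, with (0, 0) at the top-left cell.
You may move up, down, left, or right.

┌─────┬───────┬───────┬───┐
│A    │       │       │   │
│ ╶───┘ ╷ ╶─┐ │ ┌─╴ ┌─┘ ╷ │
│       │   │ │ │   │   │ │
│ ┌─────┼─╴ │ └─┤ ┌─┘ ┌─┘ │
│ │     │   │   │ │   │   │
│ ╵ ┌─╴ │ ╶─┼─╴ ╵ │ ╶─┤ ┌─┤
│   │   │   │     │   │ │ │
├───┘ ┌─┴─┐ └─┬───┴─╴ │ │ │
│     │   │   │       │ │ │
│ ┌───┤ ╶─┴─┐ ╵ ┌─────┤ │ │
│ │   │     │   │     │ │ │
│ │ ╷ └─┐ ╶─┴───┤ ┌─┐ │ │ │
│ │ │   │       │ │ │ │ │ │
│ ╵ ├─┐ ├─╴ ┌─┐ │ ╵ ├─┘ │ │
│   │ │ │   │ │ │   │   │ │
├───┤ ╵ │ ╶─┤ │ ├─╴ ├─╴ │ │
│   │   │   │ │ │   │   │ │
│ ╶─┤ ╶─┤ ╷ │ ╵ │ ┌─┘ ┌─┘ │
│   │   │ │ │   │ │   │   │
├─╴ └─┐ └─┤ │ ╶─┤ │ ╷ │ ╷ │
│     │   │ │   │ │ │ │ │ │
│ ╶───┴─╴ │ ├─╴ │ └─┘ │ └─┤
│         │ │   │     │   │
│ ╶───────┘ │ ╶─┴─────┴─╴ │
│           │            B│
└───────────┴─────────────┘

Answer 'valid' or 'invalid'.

Checking path validity:
Result: Invalid move at step 2: cannot move from (1, 0) to (2, 1).

invalid

Correct solution:

┌─────┬───────┬───────┬───┐
│A    │       │       │   │
│ ╶───┘ ╷ ╶─┐ │ ┌─╴ ┌─┘ ╷ │
│↓      │   │ │ │   │   │ │
│ ┌─────┼─╴ │ └─┤ ┌─┘ ┌─┘ │
│↓│↱ → ↓│   │   │ │   │   │
│ ╵ ┌─╴ │ ╶─┼─╴ ╵ │ ╶─┤ ┌─┤
│↳ ↑│↓ ↲│   │     │   │ │ │
├───┘ ┌─┴─┐ └─┬───┴─╴ │ │ │
│↓ ← ↲│   │   │       │ │ │
│ ┌───┤ ╶─┴─┐ ╵ ┌─────┤ │ │
│↓│↱ ↓│     │   │     │ │ │
│ │ ╷ └─┐ ╶─┴───┤ ┌─┐ │ │ │
│↓│↑│↳ ↓│  ↱ → ↓│ │ │ │ │ │
│ ╵ ├─┐ ├─╴ ┌─┐ │ ╵ ├─┘ │ │
│↳ ↑│ │↓│↱ ↑│ │↓│   │   │ │
├───┤ ╵ │ ╶─┤ │ ├─╴ ├─╴ │ │
│   │↓ ↲│↑ ↰│ │↓│   │   │ │
│ ╶─┤ ╶─┤ ╷ │ ╵ │ ┌─┘ ┌─┘ │
│   │↳ ↓│ │↑│↓ ↲│ │   │   │
├─╴ └─┐ └─┤ │ ╶─┤ │ ╷ │ ╷ │
│     │↳ ↓│↑│↳ ↓│ │ │ │ │ │
│ ╶───┴─╴ │ ├─╴ │ └─┘ │ └─┤
│↓ ← ← ← ↲│↑│↓ ↲│     │   │
│ ╶───────┘ │ ╶─┴─────┴─╴ │
│↳ → → → → ↑│↳ → → → → → B│
└───────────┴─────────────┘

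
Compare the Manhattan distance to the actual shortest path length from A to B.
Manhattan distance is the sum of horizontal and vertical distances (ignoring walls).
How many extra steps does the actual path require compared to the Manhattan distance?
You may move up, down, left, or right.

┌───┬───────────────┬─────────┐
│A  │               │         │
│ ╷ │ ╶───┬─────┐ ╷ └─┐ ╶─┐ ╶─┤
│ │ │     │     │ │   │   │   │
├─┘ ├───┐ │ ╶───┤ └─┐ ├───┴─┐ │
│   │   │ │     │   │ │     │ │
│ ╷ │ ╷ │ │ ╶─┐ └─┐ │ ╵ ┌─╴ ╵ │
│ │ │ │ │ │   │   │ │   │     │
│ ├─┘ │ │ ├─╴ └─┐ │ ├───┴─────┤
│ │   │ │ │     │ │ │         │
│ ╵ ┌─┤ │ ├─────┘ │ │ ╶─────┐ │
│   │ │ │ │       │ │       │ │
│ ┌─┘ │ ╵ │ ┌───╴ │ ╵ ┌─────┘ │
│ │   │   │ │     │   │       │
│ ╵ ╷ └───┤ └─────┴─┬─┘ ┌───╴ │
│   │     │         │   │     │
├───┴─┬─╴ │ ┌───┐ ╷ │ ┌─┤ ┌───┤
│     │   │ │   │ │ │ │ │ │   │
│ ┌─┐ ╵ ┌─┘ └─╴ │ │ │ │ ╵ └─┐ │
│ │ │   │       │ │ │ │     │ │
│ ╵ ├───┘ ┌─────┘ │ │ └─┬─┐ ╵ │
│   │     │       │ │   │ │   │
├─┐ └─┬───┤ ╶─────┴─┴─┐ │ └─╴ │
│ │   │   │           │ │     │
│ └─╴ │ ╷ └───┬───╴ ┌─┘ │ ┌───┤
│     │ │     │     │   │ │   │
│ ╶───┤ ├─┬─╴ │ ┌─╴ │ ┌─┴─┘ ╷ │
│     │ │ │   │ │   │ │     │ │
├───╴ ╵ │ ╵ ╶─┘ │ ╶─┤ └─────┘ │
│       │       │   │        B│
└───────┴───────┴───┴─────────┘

Manhattan distance: |14 - 0| + |14 - 0| = 28
Actual path length: 66
Extra steps: 66 - 28 = 38

Solution:

┌───┬───────────────┬─────────┐
│A ↓│↱ → → → → → ↓  │         │
│ ╷ │ ╶───┬─────┐ ╷ └─┐ ╶─┐ ╶─┤
│ │↓│↑ ← ↰│     │↓│   │   │   │
├─┘ ├───┐ │ ╶───┤ └─┐ ├───┴─┐ │
│↓ ↲│↱ ↓│↑│     │↳ ↓│ │     │ │
│ ╷ │ ╷ │ │ ╶─┐ └─┐ │ ╵ ┌─╴ ╵ │
│↓│ │↑│↓│↑│   │   │↓│   │     │
│ ├─┘ │ │ ├─╴ └─┐ │ ├───┴─────┤
│↓│↱ ↑│↓│↑│     │ │↓│↱ → → → ↓│
│ ╵ ┌─┤ │ ├─────┘ │ │ ╶─────┐ │
│↳ ↑│ │↓│↑│       │↓│↑      │↓│
│ ┌─┘ │ ╵ │ ┌───╴ │ ╵ ┌─────┘ │
│ │   │↳ ↑│ │     │↳ ↑│↓ ← ← ↲│
│ ╵ ╷ └───┤ └─────┴─┬─┘ ┌───╴ │
│   │     │         │↓ ↲│     │
├───┴─┬─╴ │ ┌───┐ ╷ │ ┌─┤ ┌───┤
│     │   │ │   │ │ │↓│ │ │   │
│ ┌─┐ ╵ ┌─┘ └─╴ │ │ │ │ ╵ └─┐ │
│ │ │   │       │ │ │↓│     │ │
│ ╵ ├───┘ ┌─────┘ │ │ └─┬─┐ ╵ │
│   │     │       │ │↳ ↓│ │   │
├─┐ └─┬───┤ ╶─────┴─┴─┐ │ └─╴ │
│ │   │   │           │↓│     │
│ └─╴ │ ╷ └───┬───╴ ┌─┘ │ ┌───┤
│     │ │     │     │↓ ↲│ │   │
│ ╶───┤ ├─┬─╴ │ ┌─╴ │ ┌─┴─┘ ╷ │
│     │ │ │   │ │   │↓│     │ │
├───╴ ╵ │ ╵ ╶─┘ │ ╶─┤ └─────┘ │
│       │       │   │↳ → → → B│
└───────┴───────┴───┴─────────┘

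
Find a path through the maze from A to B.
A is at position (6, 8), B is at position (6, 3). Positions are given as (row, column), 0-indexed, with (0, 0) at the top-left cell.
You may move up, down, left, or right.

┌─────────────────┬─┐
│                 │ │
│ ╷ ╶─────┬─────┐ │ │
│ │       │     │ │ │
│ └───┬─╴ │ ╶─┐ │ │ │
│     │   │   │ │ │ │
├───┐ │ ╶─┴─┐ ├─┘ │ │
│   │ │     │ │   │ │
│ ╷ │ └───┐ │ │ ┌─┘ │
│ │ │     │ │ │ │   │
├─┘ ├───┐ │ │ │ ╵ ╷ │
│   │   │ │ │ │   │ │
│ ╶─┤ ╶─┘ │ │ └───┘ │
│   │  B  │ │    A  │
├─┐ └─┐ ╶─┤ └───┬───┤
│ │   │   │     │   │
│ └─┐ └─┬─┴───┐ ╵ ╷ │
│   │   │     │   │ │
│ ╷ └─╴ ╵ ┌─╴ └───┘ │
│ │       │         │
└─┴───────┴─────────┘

Finding the shortest path from (6, 8) to (6, 3):
Path length: 31 steps
Directions: right → up → up → left → down → left → up → up → right → up → up → up → left → left → left → left → left → left → left → left → down → down → right → right → down → down → right → right → down → down → left

Solution:

┌─────────────────┬─┐
│↓ ← ← ← ← ← ← ← ↰│ │
│ ╷ ╶─────┬─────┐ │ │
│↓│       │     │↑│ │
│ └───┬─╴ │ ╶─┐ │ │ │
│↳ → ↓│   │   │ │↑│ │
├───┐ │ ╶─┴─┐ ├─┘ │ │
│   │↓│     │ │↱ ↑│ │
│ ╷ │ └───┐ │ │ ┌─┘ │
│ │ │↳ → ↓│ │ │↑│↓ ↰│
├─┘ ├───┐ │ │ │ ╵ ╷ │
│   │   │↓│ │ │↑ ↲│↑│
│ ╶─┤ ╶─┘ │ │ └───┘ │
│   │  B ↲│ │    A ↑│
├─┐ └─┐ ╶─┤ └───┬───┤
│ │   │   │     │   │
│ └─┐ └─┬─┴───┐ ╵ ╷ │
│   │   │     │   │ │
│ ╷ └─╴ ╵ ┌─╴ └───┘ │
│ │       │         │
└─┴───────┴─────────┘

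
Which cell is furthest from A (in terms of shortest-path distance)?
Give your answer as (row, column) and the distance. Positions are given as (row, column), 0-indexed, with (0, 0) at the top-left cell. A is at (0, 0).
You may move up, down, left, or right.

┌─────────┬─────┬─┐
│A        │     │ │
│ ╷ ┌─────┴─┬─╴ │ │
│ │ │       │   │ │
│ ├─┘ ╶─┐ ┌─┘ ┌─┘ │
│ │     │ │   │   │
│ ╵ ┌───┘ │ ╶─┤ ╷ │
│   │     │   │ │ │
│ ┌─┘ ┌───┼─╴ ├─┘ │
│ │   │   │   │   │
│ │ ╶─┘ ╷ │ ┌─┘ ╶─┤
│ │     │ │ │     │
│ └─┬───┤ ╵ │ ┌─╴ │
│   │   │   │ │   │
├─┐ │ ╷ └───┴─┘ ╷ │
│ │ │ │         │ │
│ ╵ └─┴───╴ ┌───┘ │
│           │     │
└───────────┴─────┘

Computing BFS distances from A to all cells:
Furthest cell: (0, 5)
Distance: 35 steps

Path from A to the furthest cell:

┌─────────┬─────┬─┐
│A        │B ← ↰│ │
│ ╷ ┌─────┴─┬─╴ │ │
│↓│ │↱ → ↓  │↱ ↑│ │
│ ├─┘ ╶─┐ ┌─┘ ┌─┘ │
│↓│↱ ↑  │↓│↱ ↑│   │
│ ╵ ┌───┘ │ ╶─┤ ╷ │
│↳ ↑│↓ ← ↲│↑ ↰│ │ │
│ ┌─┘ ┌───┼─╴ ├─┘ │
│ │↓ ↲│↱ ↓│↱ ↑│   │
│ │ ╶─┘ ╷ │ ┌─┘ ╶─┤
│ │↳ → ↑│↓│↑│     │
│ └─┬───┤ ╵ │ ┌─╴ │
│   │   │↳ ↑│ │   │
├─┐ │ ╷ └───┴─┘ ╷ │
│ │ │ │         │ │
│ ╵ └─┴───╴ ┌───┘ │
│           │     │
└───────────┴─────┘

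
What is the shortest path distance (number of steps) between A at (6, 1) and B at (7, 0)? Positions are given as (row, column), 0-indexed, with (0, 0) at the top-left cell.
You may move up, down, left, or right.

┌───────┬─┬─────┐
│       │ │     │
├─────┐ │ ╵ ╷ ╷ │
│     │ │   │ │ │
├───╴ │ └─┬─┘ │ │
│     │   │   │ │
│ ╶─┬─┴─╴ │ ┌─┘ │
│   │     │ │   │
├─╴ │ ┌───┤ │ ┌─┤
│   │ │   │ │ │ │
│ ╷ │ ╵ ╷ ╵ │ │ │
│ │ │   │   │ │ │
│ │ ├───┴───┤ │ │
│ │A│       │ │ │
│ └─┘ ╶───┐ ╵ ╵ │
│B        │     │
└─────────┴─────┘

Finding path from (6, 1) to (7, 0):
Path: (6,1) → (5,1) → (4,1) → (4,0) → (5,0) → (6,0) → (7,0)
Distance: 6 steps

Solution:

┌───────┬─┬─────┐
│       │ │     │
├─────┐ │ ╵ ╷ ╷ │
│     │ │   │ │ │
├───╴ │ └─┬─┘ │ │
│     │   │   │ │
│ ╶─┬─┴─╴ │ ┌─┘ │
│   │     │ │   │
├─╴ │ ┌───┤ │ ┌─┤
│↓ ↰│ │   │ │ │ │
│ ╷ │ ╵ ╷ ╵ │ │ │
│↓│↑│   │   │ │ │
│ │ ├───┴───┤ │ │
│↓│A│       │ │ │
│ └─┘ ╶───┐ ╵ ╵ │
│B        │     │
└─────────┴─────┘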